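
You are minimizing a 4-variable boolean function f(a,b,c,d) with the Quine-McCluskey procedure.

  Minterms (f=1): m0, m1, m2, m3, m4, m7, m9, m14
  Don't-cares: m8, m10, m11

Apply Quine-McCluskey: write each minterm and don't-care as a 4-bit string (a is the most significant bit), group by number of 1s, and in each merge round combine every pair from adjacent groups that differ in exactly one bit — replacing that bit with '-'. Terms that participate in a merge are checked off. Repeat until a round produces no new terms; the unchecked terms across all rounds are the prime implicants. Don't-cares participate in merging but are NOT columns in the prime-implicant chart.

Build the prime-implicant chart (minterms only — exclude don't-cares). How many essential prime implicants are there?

4

Round 0: 0000✓ 0001✓ 0010✓ 0011✓ 0100✓ 0111✓ 1000✓ 1001✓ 1010✓ 1011✓ 1110✓
Round 1: -000✓ -001✓ -010✓ -011✓ 0-00 0-11 00-0✓ 00-1✓ 000-✓ 001-✓ 1-10 10-0✓ 10-1✓ 100-✓ 101-✓
Round 2: -0-0✓ -0-1✓ -00-✓ -01-✓ 00--✓ 10--✓
Round 3: -0--
PIs = {-0--, 0-00, 0-11, 1-10}
Coverage chart:
  m0: -0--,0-00
  m1: -0-- ←essential
  m2: -0-- ←essential
  m3: -0--,0-11
  m4: 0-00 ←essential
  m7: 0-11 ←essential
  m9: -0-- ←essential
  m14: 1-10 ←essential
Essential: -0--, 0-00, 0-11, 1-10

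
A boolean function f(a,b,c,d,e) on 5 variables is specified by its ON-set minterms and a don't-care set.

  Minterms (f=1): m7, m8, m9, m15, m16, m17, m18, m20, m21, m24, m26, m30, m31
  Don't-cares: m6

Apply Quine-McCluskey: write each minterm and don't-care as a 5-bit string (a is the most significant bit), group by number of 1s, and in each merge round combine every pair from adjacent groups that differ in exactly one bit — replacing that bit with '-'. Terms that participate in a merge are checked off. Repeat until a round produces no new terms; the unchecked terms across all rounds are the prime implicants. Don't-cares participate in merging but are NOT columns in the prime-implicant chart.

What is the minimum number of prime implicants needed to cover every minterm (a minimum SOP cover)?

5

size-2^0 implicants → 00110(✓)  00111(✓)  01000(✓)  01001(✓)  01111(✓)  10000(✓)  10001(✓)  10010(✓)  10100(✓)  10101(✓)  11000(✓)  11010(✓)  11110(✓)  11111(✓)
size-2^1 implicants → -1000  -1111  0-111  0011-  0100-  1-000(✓)  1-010(✓)  10-00(✓)  10-01(✓)  100-0(✓)  1000-(✓)  1010-(✓)  11-10  110-0(✓)  1111-
size-2^2 implicants → 1-0-0  10-0-
Unchecked terms (primes): -1000, -1111, 0-111, 0011-, 0100-, 1-0-0, 10-0-, 11-10, 1111-
Minterm coverage:
  m7 ⊆ 0-111,0011-
  m8 ⊆ -1000,0100-
  m9 ⊆ 0100- [E]
  m15 ⊆ -1111,0-111
  m16 ⊆ 1-0-0,10-0-
  m17 ⊆ 10-0- [E]
  m18 ⊆ 1-0-0 [E]
  m20 ⊆ 10-0- [E]
  m21 ⊆ 10-0- [E]
  m24 ⊆ -1000,1-0-0
  m26 ⊆ 1-0-0,11-10
  m30 ⊆ 11-10,1111-
  m31 ⊆ -1111,1111-
E = {0100-, 1-0-0, 10-0-}
Petrick residual → 0-111, 1111-
Cover = a'cde + a'bc'd' + ac'e' + ab'd' + abcd  |cover|=5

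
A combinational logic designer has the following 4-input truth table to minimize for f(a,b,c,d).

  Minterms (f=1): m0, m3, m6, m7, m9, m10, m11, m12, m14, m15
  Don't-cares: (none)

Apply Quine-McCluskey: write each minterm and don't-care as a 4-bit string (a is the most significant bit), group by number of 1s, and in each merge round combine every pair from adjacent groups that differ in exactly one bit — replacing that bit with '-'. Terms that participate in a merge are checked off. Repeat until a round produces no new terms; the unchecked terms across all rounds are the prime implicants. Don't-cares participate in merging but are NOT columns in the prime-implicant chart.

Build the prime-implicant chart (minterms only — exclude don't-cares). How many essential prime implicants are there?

6

Round 0: 0000 0011✓ 0110✓ 0111✓ 1001✓ 1010✓ 1011✓ 1100✓ 1110✓ 1111✓
Round 1: -011✓ -110✓ -111✓ 0-11✓ 011-✓ 1-10✓ 1-11✓ 10-1 101-✓ 11-0 111-✓
Round 2: --11 -11- 1-1-
PIs = {--11, -11-, 0000, 1-1-, 10-1, 11-0}
Coverage chart:
  m0: 0000 ←essential
  m3: --11 ←essential
  m6: -11- ←essential
  m7: --11,-11-
  m9: 10-1 ←essential
  m10: 1-1- ←essential
  m11: --11,1-1-,10-1
  m12: 11-0 ←essential
  m14: -11-,1-1-,11-0
  m15: --11,-11-,1-1-
Essential: --11, -11-, 0000, 1-1-, 10-1, 11-0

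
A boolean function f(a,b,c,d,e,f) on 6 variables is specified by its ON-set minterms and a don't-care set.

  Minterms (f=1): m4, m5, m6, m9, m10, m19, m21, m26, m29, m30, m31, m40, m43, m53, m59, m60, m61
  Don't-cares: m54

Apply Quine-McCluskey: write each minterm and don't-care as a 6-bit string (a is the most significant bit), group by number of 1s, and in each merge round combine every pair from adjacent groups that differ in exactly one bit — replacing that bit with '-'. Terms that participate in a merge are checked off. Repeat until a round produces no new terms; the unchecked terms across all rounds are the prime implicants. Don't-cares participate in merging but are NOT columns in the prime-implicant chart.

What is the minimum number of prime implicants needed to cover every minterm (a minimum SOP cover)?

10

Round 0: 000100✓ 000101✓ 000110✓ 001001 001010✓ 010011 010101✓ 011010✓ 011101✓ 011110✓ 011111✓ 101000 101011✓ 110101✓ 110110 111011✓ 111100✓ 111101✓
Round 1: -10101✓ -11101✓ 0-0101 0-1010 0001-0 00010- 01-101✓ 011-10 0111-1 01111- 1-1011 11-101✓ 11110-
Round 2: -1-101
PIs = {-1-101, 0-0101, 0-1010, 0001-0, 00010-, 001001, 010011, 011-10, 0111-1, 01111-, 1-1011, 101000, 110110, 11110-}
Coverage chart:
  m4: 0001-0,00010-
  m5: 0-0101,00010-
  m6: 0001-0 ←essential
  m9: 001001 ←essential
  m10: 0-1010 ←essential
  m19: 010011 ←essential
  m21: -1-101,0-0101
  m26: 0-1010,011-10
  m29: -1-101,0111-1
  m30: 011-10,01111-
  m31: 0111-1,01111-
  m40: 101000 ←essential
  m43: 1-1011 ←essential
  m53: -1-101 ←essential
  m59: 1-1011 ←essential
  m60: 11110- ←essential
  m61: -1-101,11110-
Essential: -1-101, 0-1010, 0001-0, 001001, 010011, 1-1011, 101000, 11110-
Petrick residual → 0-0101, 01111-
Min cover (10 terms): bde'f + a'c'de'f + a'cd'ef' + a'b'c'df' + a'b'cd'e'f + a'bc'd'ef + a'bcde + acd'ef + ab'cd'e'f' + abcde'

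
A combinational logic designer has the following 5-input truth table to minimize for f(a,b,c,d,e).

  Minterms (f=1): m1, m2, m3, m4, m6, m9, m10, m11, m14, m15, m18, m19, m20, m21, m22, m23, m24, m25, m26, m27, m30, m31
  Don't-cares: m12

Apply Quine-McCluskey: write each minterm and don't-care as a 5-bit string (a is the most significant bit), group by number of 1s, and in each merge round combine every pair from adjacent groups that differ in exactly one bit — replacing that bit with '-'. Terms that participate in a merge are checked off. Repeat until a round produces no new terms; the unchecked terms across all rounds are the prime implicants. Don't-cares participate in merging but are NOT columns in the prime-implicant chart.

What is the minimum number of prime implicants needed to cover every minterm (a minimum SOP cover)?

size-2^0 implicants → 00001(✓)  00010(✓)  00011(✓)  00100(✓)  00110(✓)  01001(✓)  01010(✓)  01011(✓)  01100(✓)  01110(✓)  01111(✓)  10010(✓)  10011(✓)  10100(✓)  10101(✓)  10110(✓)  10111(✓)  11000(✓)  11001(✓)  11010(✓)  11011(✓)  11110(✓)  11111(✓)
size-2^1 implicants → -0010(✓)  -0011(✓)  -0100(✓)  -0110(✓)  -1001(✓)  -1010(✓)  -1011(✓)  -1110(✓)  -1111(✓)  0-001(✓)  0-010(✓)  0-011(✓)  0-100(✓)  0-110(✓)  00-10(✓)  000-1(✓)  0001-(✓)  001-0(✓)  01-10(✓)  01-11(✓)  010-1(✓)  0101-(✓)  011-0(✓)  0111-(✓)  1-010(✓)  1-011(✓)  1-110(✓)  1-111(✓)  10-10(✓)  10-11(✓)  1001-(✓)  101-0(✓)  101-1(✓)  1010-(✓)  1011-(✓)  11-10(✓)  11-11(✓)  110-0(✓)  110-1(✓)  1100-(✓)  1101-(✓)  1111-(✓)
size-2^2 implicants → --010(✓)  --011(✓)  --110(✓)  -0-10(✓)  -001-(✓)  -01-0  -1-10(✓)  -1-11(✓)  -10-1  -101-(✓)  -111-(✓)  0--10(✓)  0-0-1  0-01-(✓)  0-1-0  01-1-(✓)  1--10(✓)  1--11(✓)  1-01-(✓)  1-11-(✓)  10-1-(✓)  101--  11-1-(✓)  110--
size-2^3 implicants → ---10  --01-  -1-1-  1--1-
Unchecked terms (primes): ---10, --01-, -01-0, -1-1-, -10-1, 0-0-1, 0-1-0, 1--1-, 101--, 110--
Minterm coverage:
  m1 ⊆ 0-0-1 [E]
  m2 ⊆ ---10,--01-
  m3 ⊆ --01-,0-0-1
  m4 ⊆ -01-0,0-1-0
  m6 ⊆ ---10,-01-0,0-1-0
  m9 ⊆ -10-1,0-0-1
  m10 ⊆ ---10,--01-,-1-1-
  m11 ⊆ --01-,-1-1-,-10-1,0-0-1
  m14 ⊆ ---10,-1-1-,0-1-0
  m15 ⊆ -1-1- [E]
  m18 ⊆ ---10,--01-,1--1-
  m19 ⊆ --01-,1--1-
  m20 ⊆ -01-0,101--
  m21 ⊆ 101-- [E]
  m22 ⊆ ---10,-01-0,1--1-,101--
  m23 ⊆ 1--1-,101--
  m24 ⊆ 110-- [E]
  m25 ⊆ -10-1,110--
  m26 ⊆ ---10,--01-,-1-1-,1--1-,110--
  m27 ⊆ --01-,-1-1-,-10-1,1--1-,110--
  m30 ⊆ ---10,-1-1-,1--1-
  m31 ⊆ -1-1-,1--1-
E = {-1-1-, 0-0-1, 101--, 110--}
Petrick residual → --01-, -01-0
Cover = c'd + b'ce' + bd + a'c'e + ab'c + abc'  |cover|=6

6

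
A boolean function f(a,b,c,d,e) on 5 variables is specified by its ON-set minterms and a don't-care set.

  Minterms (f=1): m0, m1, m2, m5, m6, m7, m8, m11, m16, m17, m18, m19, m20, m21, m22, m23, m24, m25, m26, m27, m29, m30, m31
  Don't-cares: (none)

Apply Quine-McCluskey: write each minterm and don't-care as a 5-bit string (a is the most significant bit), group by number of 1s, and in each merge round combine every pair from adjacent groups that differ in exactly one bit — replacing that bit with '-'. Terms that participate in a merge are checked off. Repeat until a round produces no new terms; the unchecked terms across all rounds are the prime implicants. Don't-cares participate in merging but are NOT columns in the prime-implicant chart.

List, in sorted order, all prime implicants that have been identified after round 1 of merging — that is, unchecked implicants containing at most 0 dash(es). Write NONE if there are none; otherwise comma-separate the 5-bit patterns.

Round 0: 00000✓ 00001✓ 00010✓ 00101✓ 00110✓ 00111✓ 01000✓ 01011✓ 10000✓ 10001✓ 10010✓ 10011✓ 10100✓ 10101✓ 10110✓ 10111✓ 11000✓ 11001✓ 11010✓ 11011✓ 11101✓ 11110✓ 11111✓
Round 1: -0000✓ -0001✓ -0010✓ -0101✓ -0110✓ -0111✓ -1000✓ -1011 0-000✓ 00-01✓ 00-10✓ 000-0✓ 0000-✓ 001-1✓ 0011-✓ 1-000✓ 1-001✓ 1-010✓ 1-011✓ 1-101✓ 1-110✓ 1-111✓ 10-00✓ 10-01✓ 10-10✓ 10-11✓ 100-0✓ 100-1✓ 1000-✓ 1001-✓ 101-0✓ 101-1✓ 1010-✓ 1011-✓ 11-01✓ 11-10✓ 11-11✓ 110-0✓ 110-1✓ 1100-✓ 1101-✓ 111-1✓ 1111-✓
Round 2: --000 -0-01 -0-10 -00-0 -000- -01-1 -011- 1--01✓ 1--10✓ 1--11✓ 1-0-0✓ 1-0-1✓ 1-00-✓ 1-01-✓ 1-1-1✓ 1-11-✓ 10--0✓ 10--1✓ 10-0-✓ 10-1-✓ 100--✓ 101--✓ 11--1✓ 11-1-✓ 110--✓
Round 3: 1---1 1--1- 1-0-- 10---
PIs = {--000, -0-01, -0-10, -00-0, -000-, -01-1, -011-, -1011, 1---1, 1--1-, 1-0--, 10---}

NONE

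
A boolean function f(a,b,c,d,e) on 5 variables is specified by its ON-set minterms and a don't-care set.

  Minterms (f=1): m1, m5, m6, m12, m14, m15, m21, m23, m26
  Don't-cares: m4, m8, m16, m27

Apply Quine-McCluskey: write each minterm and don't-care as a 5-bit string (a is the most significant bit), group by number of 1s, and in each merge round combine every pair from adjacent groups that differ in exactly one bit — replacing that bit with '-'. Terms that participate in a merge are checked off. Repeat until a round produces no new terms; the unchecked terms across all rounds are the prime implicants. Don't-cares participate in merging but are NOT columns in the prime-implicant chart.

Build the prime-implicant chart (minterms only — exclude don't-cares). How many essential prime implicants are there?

5

[col 0] 00001*, 00100*, 00101*, 00110*, 01000*, 01100*, 01110*, 01111*, 10000, 10101*, 10111*, 11010*, 11011*
[col 1] -0101, 0-100*, 0-110*, 00-01, 001-0*, 0010-, 01-00, 011-0*, 0111-, 101-1, 1101-
[col 2] 0-1-0
Prime implicants: -0101, 0-1-0, 00-01, 0010-, 01-00, 0111-, 10000, 101-1, 1101-
PI chart (minterm → PIs covering it):
  1 | 00-01  (sole → essential)
  5 | -0101,00-01,0010-
  6 | 0-1-0  (sole → essential)
  12 | 0-1-0,01-00
  14 | 0-1-0,0111-
  15 | 0111-  (sole → essential)
  21 | -0101,101-1
  23 | 101-1  (sole → essential)
  26 | 1101-  (sole → essential)
Essential prime implicants: 0-1-0, 00-01, 0111-, 101-1, 1101-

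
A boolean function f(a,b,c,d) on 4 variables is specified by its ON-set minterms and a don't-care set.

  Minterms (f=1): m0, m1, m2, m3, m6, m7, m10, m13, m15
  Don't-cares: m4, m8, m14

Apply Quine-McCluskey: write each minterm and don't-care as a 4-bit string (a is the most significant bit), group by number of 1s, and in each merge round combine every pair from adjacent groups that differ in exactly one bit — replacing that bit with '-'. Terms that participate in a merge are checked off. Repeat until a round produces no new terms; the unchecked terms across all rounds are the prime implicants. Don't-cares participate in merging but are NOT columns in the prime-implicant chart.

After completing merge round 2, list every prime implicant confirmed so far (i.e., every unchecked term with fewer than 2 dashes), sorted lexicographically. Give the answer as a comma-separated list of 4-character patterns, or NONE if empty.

size-2^0 implicants → 0000(✓)  0001(✓)  0010(✓)  0011(✓)  0100(✓)  0110(✓)  0111(✓)  1000(✓)  1010(✓)  1101(✓)  1110(✓)  1111(✓)
size-2^1 implicants → -000(✓)  -010(✓)  -110(✓)  -111(✓)  0-00(✓)  0-10(✓)  0-11(✓)  00-0(✓)  00-1(✓)  000-(✓)  001-(✓)  01-0(✓)  011-(✓)  1-10(✓)  10-0(✓)  11-1  111-(✓)
size-2^2 implicants → --10  -0-0  -11-  0--0  0-1-  00--
Unchecked terms (primes): --10, -0-0, -11-, 0--0, 0-1-, 00--, 11-1

11-1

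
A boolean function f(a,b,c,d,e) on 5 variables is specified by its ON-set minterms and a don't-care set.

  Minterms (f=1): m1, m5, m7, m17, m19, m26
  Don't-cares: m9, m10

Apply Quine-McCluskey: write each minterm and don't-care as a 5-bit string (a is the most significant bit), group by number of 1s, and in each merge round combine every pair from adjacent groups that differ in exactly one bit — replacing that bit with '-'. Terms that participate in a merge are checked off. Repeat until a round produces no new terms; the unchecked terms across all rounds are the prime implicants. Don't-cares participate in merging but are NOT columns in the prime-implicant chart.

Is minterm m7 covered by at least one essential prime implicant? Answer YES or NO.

YES

Round 0: 00001✓ 00101✓ 00111✓ 01001✓ 01010✓ 10001✓ 10011✓ 11010✓
Round 1: -0001 -1010 0-001 00-01 001-1 100-1
PIs = {-0001, -1010, 0-001, 00-01, 001-1, 100-1}
Coverage chart:
  m1: -0001,0-001,00-01
  m5: 00-01,001-1
  m7: 001-1 ←essential
  m17: -0001,100-1
  m19: 100-1 ←essential
  m26: -1010 ←essential
Essential: -1010, 001-1, 100-1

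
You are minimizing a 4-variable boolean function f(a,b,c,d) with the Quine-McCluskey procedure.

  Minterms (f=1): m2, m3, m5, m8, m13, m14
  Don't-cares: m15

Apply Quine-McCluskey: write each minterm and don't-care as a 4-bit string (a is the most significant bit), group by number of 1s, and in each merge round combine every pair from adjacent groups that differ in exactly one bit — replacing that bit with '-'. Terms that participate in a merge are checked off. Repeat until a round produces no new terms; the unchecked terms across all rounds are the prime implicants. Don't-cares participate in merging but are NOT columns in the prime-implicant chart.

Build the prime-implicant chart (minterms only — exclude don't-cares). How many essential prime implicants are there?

[col 0] 0010*, 0011*, 0101*, 1000, 1101*, 1110*, 1111*
[col 1] -101, 001-, 11-1, 111-
Prime implicants: -101, 001-, 1000, 11-1, 111-
PI chart (minterm → PIs covering it):
  2 | 001-  (sole → essential)
  3 | 001-  (sole → essential)
  5 | -101  (sole → essential)
  8 | 1000  (sole → essential)
  13 | -101,11-1
  14 | 111-  (sole → essential)
Essential prime implicants: -101, 001-, 1000, 111-

4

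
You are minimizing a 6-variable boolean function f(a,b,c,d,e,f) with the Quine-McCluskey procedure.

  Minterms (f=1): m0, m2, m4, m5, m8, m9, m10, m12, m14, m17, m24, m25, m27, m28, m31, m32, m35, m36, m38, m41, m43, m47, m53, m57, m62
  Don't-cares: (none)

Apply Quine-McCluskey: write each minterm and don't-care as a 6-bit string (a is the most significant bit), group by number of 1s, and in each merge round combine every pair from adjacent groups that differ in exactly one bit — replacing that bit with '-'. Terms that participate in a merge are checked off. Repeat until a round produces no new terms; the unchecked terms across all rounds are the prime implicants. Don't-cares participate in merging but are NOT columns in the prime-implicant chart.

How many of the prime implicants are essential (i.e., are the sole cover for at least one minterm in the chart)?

Round 0: 000000✓ 000010✓ 000100✓ 000101✓ 001000✓ 001001✓ 001010✓ 001100✓ 001110✓ 010001✓ 011000✓ 011001✓ 011011✓ 011100✓ 011111✓ 100000✓ 100011✓ 100100✓ 100110✓ 101001✓ 101011✓ 101111✓ 110101 111001✓ 111110
Round 1: -00000✓ -00100✓ -01001✓ -11001✓ 0-1000✓ 0-1001✓ 0-1100✓ 00-000✓ 00-010✓ 00-100✓ 000-00✓ 0000-0✓ 00010- 001-00✓ 001-10✓ 0010-0✓ 00100-✓ 0011-0✓ 01-001 011-00✓ 011-11 0110-1 01100-✓ 1-1001✓ 10-011 100-00✓ 1001-0 101-11 1010-1
Round 2: --1001 -00-00 0-1-00 0-100- 00--00 00-0-0 001--0
PIs = {--1001, -00-00, 0-1-00, 0-100-, 00--00, 00-0-0, 00010-, 001--0, 01-001, 011-11, 0110-1, 10-011, 1001-0, 101-11, 1010-1, 110101, 111110}
Coverage chart:
  m0: -00-00,00--00,00-0-0
  m2: 00-0-0 ←essential
  m4: -00-00,00--00,00010-
  m5: 00010- ←essential
  m8: 0-1-00,0-100-,00--00,00-0-0,001--0
  m9: --1001,0-100-
  m10: 00-0-0,001--0
  m12: 0-1-00,00--00,001--0
  m14: 001--0 ←essential
  m17: 01-001 ←essential
  m24: 0-1-00,0-100-
  m25: --1001,0-100-,01-001,0110-1
  m27: 011-11,0110-1
  m28: 0-1-00 ←essential
  m31: 011-11 ←essential
  m32: -00-00 ←essential
  m35: 10-011 ←essential
  m36: -00-00,1001-0
  m38: 1001-0 ←essential
  m41: --1001,1010-1
  m43: 10-011,101-11,1010-1
  m47: 101-11 ←essential
  m53: 110101 ←essential
  m57: --1001 ←essential
  m62: 111110 ←essential
Essential: --1001, -00-00, 0-1-00, 00-0-0, 00010-, 001--0, 01-001, 011-11, 10-011, 1001-0, 101-11, 110101, 111110

13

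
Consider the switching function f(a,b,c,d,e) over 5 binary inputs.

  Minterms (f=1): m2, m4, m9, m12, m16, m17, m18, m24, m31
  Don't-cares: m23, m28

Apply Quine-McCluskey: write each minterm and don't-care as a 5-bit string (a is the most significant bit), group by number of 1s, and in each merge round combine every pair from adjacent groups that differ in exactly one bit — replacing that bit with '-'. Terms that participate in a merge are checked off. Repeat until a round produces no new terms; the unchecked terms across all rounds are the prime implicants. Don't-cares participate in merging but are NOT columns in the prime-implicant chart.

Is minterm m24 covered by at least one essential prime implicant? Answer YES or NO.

size-2^0 implicants → 00010(✓)  00100(✓)  01001  01100(✓)  10000(✓)  10001(✓)  10010(✓)  10111(✓)  11000(✓)  11100(✓)  11111(✓)
size-2^1 implicants → -0010  -1100  0-100  1-000  1-111  100-0  1000-  11-00
Unchecked terms (primes): -0010, -1100, 0-100, 01001, 1-000, 1-111, 100-0, 1000-, 11-00
Minterm coverage:
  m2 ⊆ -0010 [E]
  m4 ⊆ 0-100 [E]
  m9 ⊆ 01001 [E]
  m12 ⊆ -1100,0-100
  m16 ⊆ 1-000,100-0,1000-
  m17 ⊆ 1000- [E]
  m18 ⊆ -0010,100-0
  m24 ⊆ 1-000,11-00
  m31 ⊆ 1-111 [E]
E = {-0010, 0-100, 01001, 1-111, 1000-}

NO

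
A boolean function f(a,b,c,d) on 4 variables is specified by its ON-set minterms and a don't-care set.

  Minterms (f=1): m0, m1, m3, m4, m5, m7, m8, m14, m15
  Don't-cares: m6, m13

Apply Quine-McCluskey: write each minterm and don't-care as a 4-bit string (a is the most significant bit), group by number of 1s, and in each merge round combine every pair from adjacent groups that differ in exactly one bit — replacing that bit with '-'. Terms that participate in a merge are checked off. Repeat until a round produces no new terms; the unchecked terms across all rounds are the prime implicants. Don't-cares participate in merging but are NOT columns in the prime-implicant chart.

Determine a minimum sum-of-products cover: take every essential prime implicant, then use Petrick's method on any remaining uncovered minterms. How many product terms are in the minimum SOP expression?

Round 0: 0000✓ 0001✓ 0011✓ 0100✓ 0101✓ 0110✓ 0111✓ 1000✓ 1101✓ 1110✓ 1111✓
Round 1: -000 -101✓ -110✓ -111✓ 0-00✓ 0-01✓ 0-11✓ 00-1✓ 000-✓ 01-0✓ 01-1✓ 010-✓ 011-✓ 11-1✓ 111-✓
Round 2: -1-1 -11- 0--1 0-0- 01--
PIs = {-000, -1-1, -11-, 0--1, 0-0-, 01--}
Coverage chart:
  m0: -000,0-0-
  m1: 0--1,0-0-
  m3: 0--1 ←essential
  m4: 0-0-,01--
  m5: -1-1,0--1,0-0-,01--
  m7: -1-1,-11-,0--1,01--
  m8: -000 ←essential
  m14: -11- ←essential
  m15: -1-1,-11-
Essential: -000, -11-, 0--1
Petrick residual → 0-0-
Min cover (4 terms): b'c'd' + bc + a'd + a'c'

4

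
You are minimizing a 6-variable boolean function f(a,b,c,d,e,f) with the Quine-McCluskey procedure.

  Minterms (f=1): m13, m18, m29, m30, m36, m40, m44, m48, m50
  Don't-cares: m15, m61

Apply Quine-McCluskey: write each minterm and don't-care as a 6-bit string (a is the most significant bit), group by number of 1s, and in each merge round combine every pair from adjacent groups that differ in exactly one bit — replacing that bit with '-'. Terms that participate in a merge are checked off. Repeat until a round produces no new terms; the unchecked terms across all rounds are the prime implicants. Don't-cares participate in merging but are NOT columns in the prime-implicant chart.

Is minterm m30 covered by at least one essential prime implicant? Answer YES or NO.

size-2^0 implicants → 001101(✓)  001111(✓)  010010(✓)  011101(✓)  011110  100100(✓)  101000(✓)  101100(✓)  110000(✓)  110010(✓)  111101(✓)
size-2^1 implicants → -10010  -11101  0-1101  0011-1  10-100  101-00  1100-0
Unchecked terms (primes): -10010, -11101, 0-1101, 0011-1, 011110, 10-100, 101-00, 1100-0
Minterm coverage:
  m13 ⊆ 0-1101,0011-1
  m18 ⊆ -10010 [E]
  m29 ⊆ -11101,0-1101
  m30 ⊆ 011110 [E]
  m36 ⊆ 10-100 [E]
  m40 ⊆ 101-00 [E]
  m44 ⊆ 10-100,101-00
  m48 ⊆ 1100-0 [E]
  m50 ⊆ -10010,1100-0
E = {-10010, 011110, 10-100, 101-00, 1100-0}

YES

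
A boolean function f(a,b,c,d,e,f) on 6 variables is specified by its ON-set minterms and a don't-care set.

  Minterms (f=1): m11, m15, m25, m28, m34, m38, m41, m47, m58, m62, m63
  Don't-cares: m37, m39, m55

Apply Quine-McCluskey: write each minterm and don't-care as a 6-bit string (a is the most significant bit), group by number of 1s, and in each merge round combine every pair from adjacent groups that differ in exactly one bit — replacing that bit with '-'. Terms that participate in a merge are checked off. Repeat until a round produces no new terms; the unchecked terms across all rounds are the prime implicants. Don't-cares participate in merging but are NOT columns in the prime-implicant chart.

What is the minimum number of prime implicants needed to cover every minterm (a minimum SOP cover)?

7

Round 0: 001011✓ 001111✓ 011001 011100 100010✓ 100101✓ 100110✓ 100111✓ 101001 101111✓ 110111✓ 111010✓ 111110✓ 111111✓
Round 1: -01111 001-11 1-0111✓ 1-1111✓ 10-111✓ 100-10 1001-1 10011- 11-111✓ 111-10 11111-
Round 2: 1--111
PIs = {-01111, 001-11, 011001, 011100, 1--111, 100-10, 1001-1, 10011-, 101001, 111-10, 11111-}
Coverage chart:
  m11: 001-11 ←essential
  m15: -01111,001-11
  m25: 011001 ←essential
  m28: 011100 ←essential
  m34: 100-10 ←essential
  m38: 100-10,10011-
  m41: 101001 ←essential
  m47: -01111,1--111
  m58: 111-10 ←essential
  m62: 111-10,11111-
  m63: 1--111,11111-
Essential: 001-11, 011001, 011100, 100-10, 101001, 111-10
Petrick residual → 1--111
Min cover (7 terms): a'b'cef + a'bcd'e'f + a'bcde'f' + adef + ab'c'ef' + ab'cd'e'f + abcef'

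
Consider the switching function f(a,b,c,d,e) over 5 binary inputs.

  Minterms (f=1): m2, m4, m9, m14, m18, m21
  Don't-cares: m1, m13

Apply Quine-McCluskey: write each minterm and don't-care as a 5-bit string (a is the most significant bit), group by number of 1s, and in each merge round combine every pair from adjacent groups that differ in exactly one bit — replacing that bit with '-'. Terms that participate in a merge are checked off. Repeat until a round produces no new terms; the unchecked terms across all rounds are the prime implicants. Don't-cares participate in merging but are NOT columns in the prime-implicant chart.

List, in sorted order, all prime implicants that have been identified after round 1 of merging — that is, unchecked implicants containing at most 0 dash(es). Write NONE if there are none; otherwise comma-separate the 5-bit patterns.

00100, 01110, 10101

size-2^0 implicants → 00001(✓)  00010(✓)  00100  01001(✓)  01101(✓)  01110  10010(✓)  10101
size-2^1 implicants → -0010  0-001  01-01
Unchecked terms (primes): -0010, 0-001, 00100, 01-01, 01110, 10101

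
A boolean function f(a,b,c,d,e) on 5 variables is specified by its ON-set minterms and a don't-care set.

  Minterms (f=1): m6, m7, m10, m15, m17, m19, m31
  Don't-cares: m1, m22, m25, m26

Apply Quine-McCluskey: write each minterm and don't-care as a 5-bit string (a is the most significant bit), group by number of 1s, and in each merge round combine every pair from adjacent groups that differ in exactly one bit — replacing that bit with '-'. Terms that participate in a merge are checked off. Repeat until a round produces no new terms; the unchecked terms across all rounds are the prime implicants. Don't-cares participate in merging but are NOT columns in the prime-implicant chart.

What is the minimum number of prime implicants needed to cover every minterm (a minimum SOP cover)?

4

size-2^0 implicants → 00001(✓)  00110(✓)  00111(✓)  01010(✓)  01111(✓)  10001(✓)  10011(✓)  10110(✓)  11001(✓)  11010(✓)  11111(✓)
size-2^1 implicants → -0001  -0110  -1010  -1111  0-111  0011-  1-001  100-1
Unchecked terms (primes): -0001, -0110, -1010, -1111, 0-111, 0011-, 1-001, 100-1
Minterm coverage:
  m6 ⊆ -0110,0011-
  m7 ⊆ 0-111,0011-
  m10 ⊆ -1010 [E]
  m15 ⊆ -1111,0-111
  m17 ⊆ -0001,1-001,100-1
  m19 ⊆ 100-1 [E]
  m31 ⊆ -1111 [E]
E = {-1010, -1111, 100-1}
Petrick residual → 0011-
Cover = bc'de' + bcde + a'b'cd + ab'c'e  |cover|=4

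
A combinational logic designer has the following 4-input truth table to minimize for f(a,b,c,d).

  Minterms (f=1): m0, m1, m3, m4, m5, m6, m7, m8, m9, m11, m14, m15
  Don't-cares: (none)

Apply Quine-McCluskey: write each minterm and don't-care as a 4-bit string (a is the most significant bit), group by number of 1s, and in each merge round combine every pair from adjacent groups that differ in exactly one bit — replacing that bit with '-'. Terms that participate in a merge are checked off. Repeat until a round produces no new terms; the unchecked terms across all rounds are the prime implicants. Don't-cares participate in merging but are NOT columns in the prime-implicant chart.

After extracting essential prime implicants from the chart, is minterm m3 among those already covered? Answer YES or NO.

size-2^0 implicants → 0000(✓)  0001(✓)  0011(✓)  0100(✓)  0101(✓)  0110(✓)  0111(✓)  1000(✓)  1001(✓)  1011(✓)  1110(✓)  1111(✓)
size-2^1 implicants → -000(✓)  -001(✓)  -011(✓)  -110(✓)  -111(✓)  0-00(✓)  0-01(✓)  0-11(✓)  00-1(✓)  000-(✓)  01-0(✓)  01-1(✓)  010-(✓)  011-(✓)  1-11(✓)  10-1(✓)  100-(✓)  111-(✓)
size-2^2 implicants → --11  -0-1  -00-  -11-  0--1  0-0-  01--
Unchecked terms (primes): --11, -0-1, -00-, -11-, 0--1, 0-0-, 01--
Minterm coverage:
  m0 ⊆ -00-,0-0-
  m1 ⊆ -0-1,-00-,0--1,0-0-
  m3 ⊆ --11,-0-1,0--1
  m4 ⊆ 0-0-,01--
  m5 ⊆ 0--1,0-0-,01--
  m6 ⊆ -11-,01--
  m7 ⊆ --11,-11-,0--1,01--
  m8 ⊆ -00- [E]
  m9 ⊆ -0-1,-00-
  m11 ⊆ --11,-0-1
  m14 ⊆ -11- [E]
  m15 ⊆ --11,-11-
E = {-00-, -11-}

NO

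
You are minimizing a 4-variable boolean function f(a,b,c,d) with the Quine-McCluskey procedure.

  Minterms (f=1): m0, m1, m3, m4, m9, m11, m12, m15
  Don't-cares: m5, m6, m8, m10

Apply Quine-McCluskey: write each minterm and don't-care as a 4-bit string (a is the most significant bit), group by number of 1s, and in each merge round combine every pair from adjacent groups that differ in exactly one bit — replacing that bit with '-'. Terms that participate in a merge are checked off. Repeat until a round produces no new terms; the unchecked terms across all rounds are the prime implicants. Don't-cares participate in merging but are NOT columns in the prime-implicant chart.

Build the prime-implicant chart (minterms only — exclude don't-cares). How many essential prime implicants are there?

3

Round 0: 0000✓ 0001✓ 0011✓ 0100✓ 0101✓ 0110✓ 1000✓ 1001✓ 1010✓ 1011✓ 1100✓ 1111✓
Round 1: -000✓ -001✓ -011✓ -100✓ 0-00✓ 0-01✓ 00-1✓ 000-✓ 01-0 010-✓ 1-00✓ 1-11 10-0✓ 10-1✓ 100-✓ 101-✓
Round 2: --00 -0-1 -00- 0-0- 10--
PIs = {--00, -0-1, -00-, 0-0-, 01-0, 1-11, 10--}
Coverage chart:
  m0: --00,-00-,0-0-
  m1: -0-1,-00-,0-0-
  m3: -0-1 ←essential
  m4: --00,0-0-,01-0
  m9: -0-1,-00-,10--
  m11: -0-1,1-11,10--
  m12: --00 ←essential
  m15: 1-11 ←essential
Essential: --00, -0-1, 1-11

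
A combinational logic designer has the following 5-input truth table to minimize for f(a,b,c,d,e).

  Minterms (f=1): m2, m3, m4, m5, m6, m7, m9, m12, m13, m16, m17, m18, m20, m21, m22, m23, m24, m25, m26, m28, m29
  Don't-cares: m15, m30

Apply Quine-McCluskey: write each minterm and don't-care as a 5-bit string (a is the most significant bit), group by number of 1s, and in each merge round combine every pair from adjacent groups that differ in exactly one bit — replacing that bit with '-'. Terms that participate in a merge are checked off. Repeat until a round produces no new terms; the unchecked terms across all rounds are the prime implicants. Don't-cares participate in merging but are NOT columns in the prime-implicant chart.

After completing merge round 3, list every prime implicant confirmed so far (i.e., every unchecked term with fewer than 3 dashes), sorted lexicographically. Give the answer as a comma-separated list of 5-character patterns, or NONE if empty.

[col 0] 00010*, 00011*, 00100*, 00101*, 00110*, 00111*, 01001*, 01100*, 01101*, 01111*, 10000*, 10001*, 10010*, 10100*, 10101*, 10110*, 10111*, 11000*, 11001*, 11010*, 11100*, 11101*, 11110*
[col 1] -0010*, -0100*, -0101*, -0110*, -0111*, -1001*, -1100*, -1101*, 0-100*, 0-101*, 0-111*, 00-10*, 00-11*, 0001-*, 001-0*, 001-1*, 0010-*, 0011-*, 01-01*, 011-1*, 0110-*, 1-000*, 1-001*, 1-010*, 1-100*, 1-101*, 1-110*, 10-00*, 10-01*, 10-10*, 100-0*, 1000-*, 101-0*, 101-1*, 1010-*, 1011-*, 11-00*, 11-01*, 11-10*, 110-0*, 1100-*, 111-0*, 1110-*
[col 2] --100*, --101*, -0-10, -01-0*, -01-1*, -010-*, -011-*, -1-01, -110-*, 0-1-1, 0-10-*, 00-1-, 001--*, 1--00*, 1--01*, 1--10*, 1-0-0*, 1-00-*, 1-1-0*, 1-10-*, 10--0*, 10-0-*, 101--*, 11--0*, 11-0-*
[col 3] --10-, -01--, 1---0, 1--0-
Prime implicants: --10-, -0-10, -01--, -1-01, 0-1-1, 00-1-, 1---0, 1--0-

-0-10, -1-01, 0-1-1, 00-1-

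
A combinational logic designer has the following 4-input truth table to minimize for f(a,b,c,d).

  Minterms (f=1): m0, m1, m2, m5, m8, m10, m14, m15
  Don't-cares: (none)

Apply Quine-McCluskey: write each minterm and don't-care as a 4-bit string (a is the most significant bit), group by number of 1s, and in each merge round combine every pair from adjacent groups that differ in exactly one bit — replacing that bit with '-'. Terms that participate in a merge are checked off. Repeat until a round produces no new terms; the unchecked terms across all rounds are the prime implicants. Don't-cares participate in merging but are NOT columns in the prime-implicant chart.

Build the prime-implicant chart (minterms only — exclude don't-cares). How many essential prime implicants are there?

size-2^0 implicants → 0000(✓)  0001(✓)  0010(✓)  0101(✓)  1000(✓)  1010(✓)  1110(✓)  1111(✓)
size-2^1 implicants → -000(✓)  -010(✓)  0-01  00-0(✓)  000-  1-10  10-0(✓)  111-
size-2^2 implicants → -0-0
Unchecked terms (primes): -0-0, 0-01, 000-, 1-10, 111-
Minterm coverage:
  m0 ⊆ -0-0,000-
  m1 ⊆ 0-01,000-
  m2 ⊆ -0-0 [E]
  m5 ⊆ 0-01 [E]
  m8 ⊆ -0-0 [E]
  m10 ⊆ -0-0,1-10
  m14 ⊆ 1-10,111-
  m15 ⊆ 111- [E]
E = {-0-0, 0-01, 111-}

3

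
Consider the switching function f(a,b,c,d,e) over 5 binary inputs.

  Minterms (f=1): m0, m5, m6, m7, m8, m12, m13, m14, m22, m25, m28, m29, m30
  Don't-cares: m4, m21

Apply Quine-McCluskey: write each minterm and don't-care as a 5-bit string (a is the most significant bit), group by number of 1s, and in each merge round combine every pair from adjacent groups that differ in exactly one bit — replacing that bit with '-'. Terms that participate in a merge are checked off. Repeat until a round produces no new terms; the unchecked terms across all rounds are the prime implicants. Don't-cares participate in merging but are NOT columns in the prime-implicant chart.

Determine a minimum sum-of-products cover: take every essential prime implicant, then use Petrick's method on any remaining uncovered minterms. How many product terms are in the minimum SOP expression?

[col 0] 00000*, 00100*, 00101*, 00110*, 00111*, 01000*, 01100*, 01101*, 01110*, 10101*, 10110*, 11001*, 11100*, 11101*, 11110*
[col 1] -0101*, -0110*, -1100*, -1101*, -1110*, 0-000*, 0-100*, 0-101*, 0-110*, 00-00*, 001-0*, 001-1*, 0010-*, 0011-*, 01-00*, 011-0*, 0110-*, 1-101*, 1-110*, 11-01, 111-0*, 1110-*
[col 2] --101, --110, -11-0, -110-, 0--00, 0-1-0, 0-10-, 001--
Prime implicants: --101, --110, -11-0, -110-, 0--00, 0-1-0, 0-10-, 001--, 11-01
PI chart (minterm → PIs covering it):
  0 | 0--00  (sole → essential)
  5 | --101,0-10-,001--
  6 | --110,0-1-0,001--
  7 | 001--  (sole → essential)
  8 | 0--00  (sole → essential)
  12 | -11-0,-110-,0--00,0-1-0,0-10-
  13 | --101,-110-,0-10-
  14 | --110,-11-0,0-1-0
  22 | --110  (sole → essential)
  25 | 11-01  (sole → essential)
  28 | -11-0,-110-
  29 | --101,-110-,11-01
  30 | --110,-11-0
Essential prime implicants: --110, 0--00, 001--, 11-01
Petrick residual → -110-
Minimum SOP uses 5 PIs: cde' + bcd' + a'd'e' + a'b'c + abd'e

5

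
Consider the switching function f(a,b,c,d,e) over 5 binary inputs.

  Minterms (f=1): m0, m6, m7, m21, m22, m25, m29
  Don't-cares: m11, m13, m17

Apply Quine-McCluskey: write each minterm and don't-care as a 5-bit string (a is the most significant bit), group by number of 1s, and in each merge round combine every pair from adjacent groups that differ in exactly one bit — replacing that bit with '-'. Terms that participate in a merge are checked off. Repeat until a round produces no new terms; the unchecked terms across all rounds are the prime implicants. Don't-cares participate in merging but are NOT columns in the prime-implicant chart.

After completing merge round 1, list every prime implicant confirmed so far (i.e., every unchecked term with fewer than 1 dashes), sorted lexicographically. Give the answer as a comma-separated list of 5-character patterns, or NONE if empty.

00000, 01011

[col 0] 00000, 00110*, 00111*, 01011, 01101*, 10001*, 10101*, 10110*, 11001*, 11101*
[col 1] -0110, -1101, 0011-, 1-001*, 1-101*, 10-01*, 11-01*
[col 2] 1--01
Prime implicants: -0110, -1101, 00000, 0011-, 01011, 1--01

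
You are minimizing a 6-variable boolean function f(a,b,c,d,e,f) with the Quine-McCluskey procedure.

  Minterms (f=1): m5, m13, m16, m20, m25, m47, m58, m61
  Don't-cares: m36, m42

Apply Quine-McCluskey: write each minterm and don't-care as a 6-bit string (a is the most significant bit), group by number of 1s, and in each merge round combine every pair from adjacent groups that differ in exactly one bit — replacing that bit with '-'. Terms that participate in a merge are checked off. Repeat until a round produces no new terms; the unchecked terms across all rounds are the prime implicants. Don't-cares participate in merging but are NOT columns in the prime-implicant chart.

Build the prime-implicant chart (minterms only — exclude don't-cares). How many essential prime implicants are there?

6

[col 0] 000101*, 001101*, 010000*, 010100*, 011001, 100100, 101010*, 101111, 111010*, 111101
[col 1] 00-101, 010-00, 1-1010
Prime implicants: 00-101, 010-00, 011001, 1-1010, 100100, 101111, 111101
PI chart (minterm → PIs covering it):
  5 | 00-101  (sole → essential)
  13 | 00-101  (sole → essential)
  16 | 010-00  (sole → essential)
  20 | 010-00  (sole → essential)
  25 | 011001  (sole → essential)
  47 | 101111  (sole → essential)
  58 | 1-1010  (sole → essential)
  61 | 111101  (sole → essential)
Essential prime implicants: 00-101, 010-00, 011001, 1-1010, 101111, 111101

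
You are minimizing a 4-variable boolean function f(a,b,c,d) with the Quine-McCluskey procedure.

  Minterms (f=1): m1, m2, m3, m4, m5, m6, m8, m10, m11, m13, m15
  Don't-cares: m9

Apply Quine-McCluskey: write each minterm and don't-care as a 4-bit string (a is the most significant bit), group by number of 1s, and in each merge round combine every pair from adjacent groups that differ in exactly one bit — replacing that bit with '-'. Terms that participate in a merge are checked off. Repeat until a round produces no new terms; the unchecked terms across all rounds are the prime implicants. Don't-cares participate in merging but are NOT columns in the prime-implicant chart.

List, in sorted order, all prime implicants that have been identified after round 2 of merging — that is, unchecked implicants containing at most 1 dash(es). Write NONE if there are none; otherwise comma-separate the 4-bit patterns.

0-10, 01-0, 010-

size-2^0 implicants → 0001(✓)  0010(✓)  0011(✓)  0100(✓)  0101(✓)  0110(✓)  1000(✓)  1001(✓)  1010(✓)  1011(✓)  1101(✓)  1111(✓)
size-2^1 implicants → -001(✓)  -010(✓)  -011(✓)  -101(✓)  0-01(✓)  0-10  00-1(✓)  001-(✓)  01-0  010-  1-01(✓)  1-11(✓)  10-0(✓)  10-1(✓)  100-(✓)  101-(✓)  11-1(✓)
size-2^2 implicants → --01  -0-1  -01-  1--1  10--
Unchecked terms (primes): --01, -0-1, -01-, 0-10, 01-0, 010-, 1--1, 10--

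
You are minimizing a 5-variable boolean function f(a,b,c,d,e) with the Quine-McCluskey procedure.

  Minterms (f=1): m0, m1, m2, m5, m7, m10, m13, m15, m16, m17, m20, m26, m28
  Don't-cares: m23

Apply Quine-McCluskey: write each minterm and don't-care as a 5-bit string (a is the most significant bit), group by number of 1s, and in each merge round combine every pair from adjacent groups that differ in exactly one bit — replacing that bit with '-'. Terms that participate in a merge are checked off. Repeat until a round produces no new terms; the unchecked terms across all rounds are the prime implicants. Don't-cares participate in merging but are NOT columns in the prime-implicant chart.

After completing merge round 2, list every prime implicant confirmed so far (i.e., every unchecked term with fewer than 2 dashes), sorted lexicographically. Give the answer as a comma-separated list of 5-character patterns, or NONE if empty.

-0111, -1010, 0-010, 00-01, 000-0, 1-100, 10-00

Round 0: 00000✓ 00001✓ 00010✓ 00101✓ 00111✓ 01010✓ 01101✓ 01111✓ 10000✓ 10001✓ 10100✓ 10111✓ 11010✓ 11100✓
Round 1: -0000✓ -0001✓ -0111 -1010 0-010 0-101✓ 0-111✓ 00-01 000-0 0000-✓ 001-1✓ 011-1✓ 1-100 10-00 1000-✓
Round 2: -000- 0-1-1
PIs = {-000-, -0111, -1010, 0-010, 0-1-1, 00-01, 000-0, 1-100, 10-00}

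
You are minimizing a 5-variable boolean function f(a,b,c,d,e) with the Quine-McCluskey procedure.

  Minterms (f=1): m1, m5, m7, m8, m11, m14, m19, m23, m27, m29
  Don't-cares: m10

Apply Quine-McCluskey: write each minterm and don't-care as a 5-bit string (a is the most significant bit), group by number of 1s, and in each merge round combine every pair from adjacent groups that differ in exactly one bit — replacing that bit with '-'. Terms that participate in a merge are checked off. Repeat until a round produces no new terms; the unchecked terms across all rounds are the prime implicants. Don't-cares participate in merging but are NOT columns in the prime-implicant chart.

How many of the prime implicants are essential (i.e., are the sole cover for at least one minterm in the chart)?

[col 0] 00001*, 00101*, 00111*, 01000*, 01010*, 01011*, 01110*, 10011*, 10111*, 11011*, 11101
[col 1] -0111, -1011, 00-01, 001-1, 01-10, 010-0, 0101-, 1-011, 10-11
Prime implicants: -0111, -1011, 00-01, 001-1, 01-10, 010-0, 0101-, 1-011, 10-11, 11101
PI chart (minterm → PIs covering it):
  1 | 00-01  (sole → essential)
  5 | 00-01,001-1
  7 | -0111,001-1
  8 | 010-0  (sole → essential)
  11 | -1011,0101-
  14 | 01-10  (sole → essential)
  19 | 1-011,10-11
  23 | -0111,10-11
  27 | -1011,1-011
  29 | 11101  (sole → essential)
Essential prime implicants: 00-01, 01-10, 010-0, 11101

4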